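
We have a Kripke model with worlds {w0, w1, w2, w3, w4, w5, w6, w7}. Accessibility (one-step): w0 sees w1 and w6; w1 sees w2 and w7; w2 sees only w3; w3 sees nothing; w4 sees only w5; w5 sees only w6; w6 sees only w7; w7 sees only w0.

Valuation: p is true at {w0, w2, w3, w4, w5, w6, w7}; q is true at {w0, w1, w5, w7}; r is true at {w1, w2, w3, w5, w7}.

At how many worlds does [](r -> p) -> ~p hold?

2

w0: [](r -> p) is F, ~p is F. ✓
w1: [](r -> p) is T, ~p is T. ✓
w2: [](r -> p) is T, ~p is F. ✗
w3: [](r -> p) is T, ~p is F. ✗
w4: [](r -> p) is T, ~p is F. ✗
w5: [](r -> p) is T, ~p is F. ✗
w6: [](r -> p) is T, ~p is F. ✗
w7: [](r -> p) is T, ~p is F. ✗
Satisfying worlds: {w0, w1}.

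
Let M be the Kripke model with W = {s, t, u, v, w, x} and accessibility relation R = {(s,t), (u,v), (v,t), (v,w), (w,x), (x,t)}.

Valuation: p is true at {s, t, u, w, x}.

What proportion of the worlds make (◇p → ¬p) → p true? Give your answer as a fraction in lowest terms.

s: ◇p → ¬p is F, p is T. ✓
t: ◇p → ¬p is T, p is T. ✓
u: ◇p → ¬p is T, p is T. ✓
v: ◇p → ¬p is T, p is F. ✗
w: ◇p → ¬p is F, p is T. ✓
x: ◇p → ¬p is F, p is T. ✓
That's 5 of 6 worlds, so 5/6.

5/6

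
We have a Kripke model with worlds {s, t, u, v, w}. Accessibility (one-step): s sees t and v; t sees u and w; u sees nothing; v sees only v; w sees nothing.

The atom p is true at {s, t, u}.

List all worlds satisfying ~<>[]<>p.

{s, u, v, w}

s: <>[]<>p is F. ✓
t: <>[]<>p is T. ✗
u: <>[]<>p is F. ✓
v: <>[]<>p is F. ✓
w: <>[]<>p is F. ✓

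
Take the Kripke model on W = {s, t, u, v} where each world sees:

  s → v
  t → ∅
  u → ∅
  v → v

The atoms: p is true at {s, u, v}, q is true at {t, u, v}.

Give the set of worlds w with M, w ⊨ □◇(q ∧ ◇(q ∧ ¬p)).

s: successors {v}; ◇(q ∧ ◇(q ∧ ¬p)) there: v:F. ✗
t: no successors, so □◇(q ∧ ◇(q ∧ ¬p)) holds vacuously. ✓
u: no successors, so □◇(q ∧ ◇(q ∧ ¬p)) holds vacuously. ✓
v: successors {v}; ◇(q ∧ ◇(q ∧ ¬p)) there: v:F. ✗

{t, u}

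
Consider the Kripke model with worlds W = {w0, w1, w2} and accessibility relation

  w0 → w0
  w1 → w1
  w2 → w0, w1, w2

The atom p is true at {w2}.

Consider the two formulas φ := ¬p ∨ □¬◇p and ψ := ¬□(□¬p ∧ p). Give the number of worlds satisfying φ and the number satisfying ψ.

2 and 3

For ¬p ∨ □¬◇p:
w0: ¬p is T, □¬◇p is T. ✓
w1: ¬p is T, □¬◇p is T. ✓
w2: ¬p is F, □¬◇p is F. ✗
— 2 worlds.
For ¬□(□¬p ∧ p):
w0: □(□¬p ∧ p) is F. ✓
w1: □(□¬p ∧ p) is F. ✓
w2: □(□¬p ∧ p) is F. ✓
— 3 worlds.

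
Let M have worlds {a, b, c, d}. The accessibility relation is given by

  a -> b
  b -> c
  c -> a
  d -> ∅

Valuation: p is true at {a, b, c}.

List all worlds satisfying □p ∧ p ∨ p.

a: □p ∧ p is T, p is T. ✓
b: □p ∧ p is T, p is T. ✓
c: □p ∧ p is T, p is T. ✓
d: □p ∧ p is F, p is F. ✗

{a, b, c}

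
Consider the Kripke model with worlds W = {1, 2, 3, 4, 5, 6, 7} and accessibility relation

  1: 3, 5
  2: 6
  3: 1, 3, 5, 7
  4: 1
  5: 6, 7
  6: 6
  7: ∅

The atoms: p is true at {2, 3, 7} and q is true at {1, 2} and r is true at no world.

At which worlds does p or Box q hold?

1: p is F, Box q is F. ✗
2: p is T, Box q is F. ✓
3: p is T, Box q is F. ✓
4: p is F, Box q is T. ✓
5: p is F, Box q is F. ✗
6: p is F, Box q is F. ✗
7: p is T, Box q is T. ✓

{2, 3, 4, 7}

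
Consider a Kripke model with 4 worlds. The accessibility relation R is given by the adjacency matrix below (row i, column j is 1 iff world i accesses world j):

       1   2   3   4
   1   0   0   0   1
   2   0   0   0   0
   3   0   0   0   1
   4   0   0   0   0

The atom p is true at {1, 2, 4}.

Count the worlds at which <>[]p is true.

2

1: successors {4}; []p there: 4:T. ✓
2: no successors, so <>[]p fails. ✗
3: successors {4}; []p there: 4:T. ✓
4: no successors, so <>[]p fails. ✗
Satisfying worlds: {1, 3}.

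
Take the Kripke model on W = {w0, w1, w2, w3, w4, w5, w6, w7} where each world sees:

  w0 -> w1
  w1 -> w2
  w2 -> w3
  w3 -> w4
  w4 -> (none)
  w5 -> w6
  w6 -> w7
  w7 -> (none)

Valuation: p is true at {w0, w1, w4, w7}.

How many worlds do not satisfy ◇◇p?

6

w0: successors {w1}; ◇p there: w1:F. ✗
w1: successors {w2}; ◇p there: w2:F. ✗
w2: successors {w3}; ◇p there: w3:T. ✓
w3: successors {w4}; ◇p there: w4:F. ✗
w4: no successors, so ◇◇p fails. ✗
w5: successors {w6}; ◇p there: w6:T. ✓
w6: successors {w7}; ◇p there: w7:F. ✗
w7: no successors, so ◇◇p fails. ✗
Satisfying worlds: {w2, w5}.
So ◇◇p fails at the other 6 worlds.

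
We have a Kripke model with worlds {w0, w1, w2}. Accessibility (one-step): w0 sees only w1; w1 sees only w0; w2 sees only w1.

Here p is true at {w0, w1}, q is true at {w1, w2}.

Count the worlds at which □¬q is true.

w0: successors {w1}; ¬q there: w1:F. ✗
w1: successors {w0}; ¬q there: w0:T. ✓
w2: successors {w1}; ¬q there: w1:F. ✗
Satisfying worlds: {w1}.

1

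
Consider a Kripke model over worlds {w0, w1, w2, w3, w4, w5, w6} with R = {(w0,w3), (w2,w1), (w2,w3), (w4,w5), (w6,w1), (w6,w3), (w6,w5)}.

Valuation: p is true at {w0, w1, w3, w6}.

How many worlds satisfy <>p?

3

w0: successors {w3}; p there: w3:T. ✓
w1: no successors, so <>p fails. ✗
w2: successors {w1, w3}; p there: w1:T, w3:T. ✓
w3: no successors, so <>p fails. ✗
w4: successors {w5}; p there: w5:F. ✗
w5: no successors, so <>p fails. ✗
w6: successors {w1, w3, w5}; p there: w1:T, w3:T, w5:F. ✓
Satisfying worlds: {w0, w2, w6}.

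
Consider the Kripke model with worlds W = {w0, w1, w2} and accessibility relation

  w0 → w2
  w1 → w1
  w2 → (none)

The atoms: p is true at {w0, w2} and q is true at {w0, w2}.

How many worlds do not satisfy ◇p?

w0: successors {w2}; p there: w2:T. ✓
w1: successors {w1}; p there: w1:F. ✗
w2: no successors, so ◇p fails. ✗
Satisfying worlds: {w0}.
So ◇p fails at the other 2 worlds.

2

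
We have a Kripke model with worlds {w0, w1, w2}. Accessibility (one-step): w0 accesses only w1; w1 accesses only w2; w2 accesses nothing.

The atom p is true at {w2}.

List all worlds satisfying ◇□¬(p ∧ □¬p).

w0: successors {w1}; □¬(p ∧ □¬p) there: w1:F. ✗
w1: successors {w2}; □¬(p ∧ □¬p) there: w2:T. ✓
w2: no successors, so ◇□¬(p ∧ □¬p) fails. ✗

{w1}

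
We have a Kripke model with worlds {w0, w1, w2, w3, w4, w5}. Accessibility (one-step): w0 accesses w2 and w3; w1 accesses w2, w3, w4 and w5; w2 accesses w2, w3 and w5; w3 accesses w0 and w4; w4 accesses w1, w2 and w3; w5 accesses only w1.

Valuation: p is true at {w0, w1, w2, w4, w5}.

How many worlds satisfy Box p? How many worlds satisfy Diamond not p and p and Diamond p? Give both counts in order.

For Box p:
w0: successors {w2, w3}; p there: w2:T, w3:F. ✗
w1: successors {w2, w3, w4, w5}; p there: w2:T, w3:F, w4:T, w5:T. ✗
w2: successors {w2, w3, w5}; p there: w2:T, w3:F, w5:T. ✗
w3: successors {w0, w4}; p there: w0:T, w4:T. ✓
w4: successors {w1, w2, w3}; p there: w1:T, w2:T, w3:F. ✗
w5: successors {w1}; p there: w1:T. ✓
— 2 worlds.
For Diamond not p and p and Diamond p:
w0: Diamond not p is T, p and Diamond p is T. ✓
w1: Diamond not p is T, p and Diamond p is T. ✓
w2: Diamond not p is T, p and Diamond p is T. ✓
w3: Diamond not p is F, p and Diamond p is F. ✗
w4: Diamond not p is T, p and Diamond p is T. ✓
w5: Diamond not p is F, p and Diamond p is T. ✗
— 4 worlds.

2 and 4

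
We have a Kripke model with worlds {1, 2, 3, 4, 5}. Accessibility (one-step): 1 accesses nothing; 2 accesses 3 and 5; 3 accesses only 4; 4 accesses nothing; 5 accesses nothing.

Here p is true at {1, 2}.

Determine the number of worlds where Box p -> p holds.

3

1: Box p is T, p is T. ✓
2: Box p is F, p is T. ✓
3: Box p is F, p is F. ✓
4: Box p is T, p is F. ✗
5: Box p is T, p is F. ✗
Satisfying worlds: {1, 2, 3}.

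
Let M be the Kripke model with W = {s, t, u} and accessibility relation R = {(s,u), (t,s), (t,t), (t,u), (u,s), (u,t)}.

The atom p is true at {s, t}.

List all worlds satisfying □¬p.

{s}

s: successors {u}; ¬p there: u:T. ✓
t: successors {s, t, u}; ¬p there: s:F, t:F, u:T. ✗
u: successors {s, t}; ¬p there: s:F, t:F. ✗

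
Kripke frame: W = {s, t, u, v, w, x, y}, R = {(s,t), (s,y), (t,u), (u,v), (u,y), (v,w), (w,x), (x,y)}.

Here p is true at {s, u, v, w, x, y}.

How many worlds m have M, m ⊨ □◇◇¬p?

s: successors {t, y}; ◇◇¬p there: t:F, y:F. ✗
t: successors {u}; ◇◇¬p there: u:F. ✗
u: successors {v, y}; ◇◇¬p there: v:F, y:F. ✗
v: successors {w}; ◇◇¬p there: w:F. ✗
w: successors {x}; ◇◇¬p there: x:F. ✗
x: successors {y}; ◇◇¬p there: y:F. ✗
y: no successors, so □◇◇¬p holds vacuously. ✓
Satisfying worlds: {y}.

1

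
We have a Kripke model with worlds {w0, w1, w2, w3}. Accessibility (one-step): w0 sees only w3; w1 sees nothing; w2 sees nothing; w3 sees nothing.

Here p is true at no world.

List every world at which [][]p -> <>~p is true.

w0: [][]p is T, <>~p is T. ✓
w1: [][]p is T, <>~p is F. ✗
w2: [][]p is T, <>~p is F. ✗
w3: [][]p is T, <>~p is F. ✗

{w0}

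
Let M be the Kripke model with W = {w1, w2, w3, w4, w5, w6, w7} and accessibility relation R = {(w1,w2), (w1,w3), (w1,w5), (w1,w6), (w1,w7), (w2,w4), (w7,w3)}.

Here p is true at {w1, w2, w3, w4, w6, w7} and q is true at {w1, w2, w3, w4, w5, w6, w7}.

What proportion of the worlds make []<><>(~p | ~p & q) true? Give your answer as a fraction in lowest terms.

w1: successors {w2, w3, w5, w6, w7}; <><>(~p | ~p & q) there: w2:F, w3:F, w5:F, w6:F, w7:F. ✗
w2: successors {w4}; <><>(~p | ~p & q) there: w4:F. ✗
w3: no successors, so []<><>(~p | ~p & q) holds vacuously. ✓
w4: no successors, so []<><>(~p | ~p & q) holds vacuously. ✓
w5: no successors, so []<><>(~p | ~p & q) holds vacuously. ✓
w6: no successors, so []<><>(~p | ~p & q) holds vacuously. ✓
w7: successors {w3}; <><>(~p | ~p & q) there: w3:F. ✗
That's 4 of 7 worlds, so 4/7.

4/7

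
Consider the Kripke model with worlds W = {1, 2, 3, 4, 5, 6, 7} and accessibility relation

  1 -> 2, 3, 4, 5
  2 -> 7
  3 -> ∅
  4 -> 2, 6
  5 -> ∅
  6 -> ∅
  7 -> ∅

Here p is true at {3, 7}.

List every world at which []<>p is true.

{3, 5, 6, 7}

1: successors {2, 3, 4, 5}; <>p there: 2:T, 3:F, 4:F, 5:F. ✗
2: successors {7}; <>p there: 7:F. ✗
3: no successors, so []<>p holds vacuously. ✓
4: successors {2, 6}; <>p there: 2:T, 6:F. ✗
5: no successors, so []<>p holds vacuously. ✓
6: no successors, so []<>p holds vacuously. ✓
7: no successors, so []<>p holds vacuously. ✓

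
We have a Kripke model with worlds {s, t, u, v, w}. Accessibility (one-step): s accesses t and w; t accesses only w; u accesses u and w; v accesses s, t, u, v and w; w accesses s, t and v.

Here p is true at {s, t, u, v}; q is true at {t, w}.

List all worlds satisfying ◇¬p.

s: successors {t, w}; ¬p there: t:F, w:T. ✓
t: successors {w}; ¬p there: w:T. ✓
u: successors {u, w}; ¬p there: u:F, w:T. ✓
v: successors {s, t, u, v, w}; ¬p there: s:F, t:F, u:F, v:F, w:T. ✓
w: successors {s, t, v}; ¬p there: s:F, t:F, v:F. ✗

{s, t, u, v}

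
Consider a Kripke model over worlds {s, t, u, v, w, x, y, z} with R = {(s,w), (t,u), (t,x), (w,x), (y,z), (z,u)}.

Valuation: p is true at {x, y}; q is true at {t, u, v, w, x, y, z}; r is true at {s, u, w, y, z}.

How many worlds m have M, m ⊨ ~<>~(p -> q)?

s: <>~(p -> q) is F. ✓
t: <>~(p -> q) is F. ✓
u: <>~(p -> q) is F. ✓
v: <>~(p -> q) is F. ✓
w: <>~(p -> q) is F. ✓
x: <>~(p -> q) is F. ✓
y: <>~(p -> q) is F. ✓
z: <>~(p -> q) is F. ✓
Satisfying worlds: {s, t, u, v, w, x, y, z}.

8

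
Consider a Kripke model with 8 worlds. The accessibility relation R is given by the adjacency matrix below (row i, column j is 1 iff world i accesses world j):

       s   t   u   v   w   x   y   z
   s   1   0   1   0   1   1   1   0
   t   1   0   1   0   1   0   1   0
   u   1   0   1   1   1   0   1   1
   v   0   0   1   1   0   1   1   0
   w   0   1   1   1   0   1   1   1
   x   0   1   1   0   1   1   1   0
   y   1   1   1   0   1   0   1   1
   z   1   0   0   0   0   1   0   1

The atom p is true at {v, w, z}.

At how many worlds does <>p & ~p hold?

5

s: <>p is T, ~p is T. ✓
t: <>p is T, ~p is T. ✓
u: <>p is T, ~p is T. ✓
v: <>p is T, ~p is F. ✗
w: <>p is T, ~p is F. ✗
x: <>p is T, ~p is T. ✓
y: <>p is T, ~p is T. ✓
z: <>p is T, ~p is F. ✗
Satisfying worlds: {s, t, u, x, y}.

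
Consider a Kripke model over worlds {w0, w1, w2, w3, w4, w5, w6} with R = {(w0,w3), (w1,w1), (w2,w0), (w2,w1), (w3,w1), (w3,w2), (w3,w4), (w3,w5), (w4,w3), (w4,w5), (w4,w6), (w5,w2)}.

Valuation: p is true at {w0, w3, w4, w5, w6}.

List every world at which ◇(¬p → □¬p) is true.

{w0, w1, w2, w3, w4}

w0: successors {w3}; ¬p → □¬p there: w3:T. ✓
w1: successors {w1}; ¬p → □¬p there: w1:T. ✓
w2: successors {w0, w1}; ¬p → □¬p there: w0:T, w1:T. ✓
w3: successors {w1, w2, w4, w5}; ¬p → □¬p there: w1:T, w2:F, w4:T, w5:T. ✓
w4: successors {w3, w5, w6}; ¬p → □¬p there: w3:T, w5:T, w6:T. ✓
w5: successors {w2}; ¬p → □¬p there: w2:F. ✗
w6: no successors, so ◇(¬p → □¬p) fails. ✗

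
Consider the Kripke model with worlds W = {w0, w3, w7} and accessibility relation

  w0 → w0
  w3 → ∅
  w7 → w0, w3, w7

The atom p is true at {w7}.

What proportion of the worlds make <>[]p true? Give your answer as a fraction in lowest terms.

w0: successors {w0}; []p there: w0:F. ✗
w3: no successors, so <>[]p fails. ✗
w7: successors {w0, w3, w7}; []p there: w0:F, w3:T, w7:F. ✓
That's 1 of 3 worlds, so 1/3.

1/3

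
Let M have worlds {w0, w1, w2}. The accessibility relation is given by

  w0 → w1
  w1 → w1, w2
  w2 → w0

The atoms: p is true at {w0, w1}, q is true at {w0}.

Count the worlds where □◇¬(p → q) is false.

1

w0: successors {w1}; ◇¬(p → q) there: w1:T. ✓
w1: successors {w1, w2}; ◇¬(p → q) there: w1:T, w2:F. ✗
w2: successors {w0}; ◇¬(p → q) there: w0:T. ✓
Satisfying worlds: {w0, w2}.
So □◇¬(p → q) fails at the other 1 world.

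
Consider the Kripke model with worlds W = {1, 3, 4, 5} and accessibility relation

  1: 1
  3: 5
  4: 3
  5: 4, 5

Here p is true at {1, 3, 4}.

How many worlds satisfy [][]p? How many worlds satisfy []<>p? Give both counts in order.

For [][]p:
1: successors {1}; []p there: 1:T. ✓
3: successors {5}; []p there: 5:F. ✗
4: successors {3}; []p there: 3:F. ✗
5: successors {4, 5}; []p there: 4:T, 5:F. ✗
— 1 world.
For []<>p:
1: successors {1}; <>p there: 1:T. ✓
3: successors {5}; <>p there: 5:T. ✓
4: successors {3}; <>p there: 3:F. ✗
5: successors {4, 5}; <>p there: 4:T, 5:T. ✓
— 3 worlds.

1 and 3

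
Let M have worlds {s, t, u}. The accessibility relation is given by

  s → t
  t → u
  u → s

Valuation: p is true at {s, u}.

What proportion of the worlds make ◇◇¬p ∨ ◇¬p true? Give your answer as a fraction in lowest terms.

2/3

s: ◇◇¬p is F, ◇¬p is T. ✓
t: ◇◇¬p is F, ◇¬p is F. ✗
u: ◇◇¬p is T, ◇¬p is F. ✓
That's 2 of 3 worlds, so 2/3.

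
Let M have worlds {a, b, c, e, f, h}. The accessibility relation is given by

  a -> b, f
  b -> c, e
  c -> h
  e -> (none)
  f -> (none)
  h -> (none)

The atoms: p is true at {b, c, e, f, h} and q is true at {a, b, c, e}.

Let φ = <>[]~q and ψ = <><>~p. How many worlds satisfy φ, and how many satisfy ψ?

3 and 0

For <>[]~q:
a: successors {b, f}; []~q there: b:F, f:T. ✓
b: successors {c, e}; []~q there: c:T, e:T. ✓
c: successors {h}; []~q there: h:T. ✓
e: no successors, so <>[]~q fails. ✗
f: no successors, so <>[]~q fails. ✗
h: no successors, so <>[]~q fails. ✗
— 3 worlds.
For <><>~p:
a: successors {b, f}; <>~p there: b:F, f:F. ✗
b: successors {c, e}; <>~p there: c:F, e:F. ✗
c: successors {h}; <>~p there: h:F. ✗
e: no successors, so <><>~p fails. ✗
f: no successors, so <><>~p fails. ✗
h: no successors, so <><>~p fails. ✗
— 0 worlds.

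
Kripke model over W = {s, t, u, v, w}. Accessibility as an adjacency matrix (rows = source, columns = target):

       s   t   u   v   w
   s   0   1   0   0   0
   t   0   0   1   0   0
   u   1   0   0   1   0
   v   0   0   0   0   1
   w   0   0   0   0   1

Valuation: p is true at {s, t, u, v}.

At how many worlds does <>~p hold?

2

s: successors {t}; ~p there: t:F. ✗
t: successors {u}; ~p there: u:F. ✗
u: successors {s, v}; ~p there: s:F, v:F. ✗
v: successors {w}; ~p there: w:T. ✓
w: successors {w}; ~p there: w:T. ✓
Satisfying worlds: {v, w}.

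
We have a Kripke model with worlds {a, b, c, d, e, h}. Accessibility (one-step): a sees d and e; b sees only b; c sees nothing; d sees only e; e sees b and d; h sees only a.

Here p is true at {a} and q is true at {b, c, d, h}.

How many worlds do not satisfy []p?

a: successors {d, e}; p there: d:F, e:F. ✗
b: successors {b}; p there: b:F. ✗
c: no successors, so []p holds vacuously. ✓
d: successors {e}; p there: e:F. ✗
e: successors {b, d}; p there: b:F, d:F. ✗
h: successors {a}; p there: a:T. ✓
Satisfying worlds: {c, h}.
So []p fails at the other 4 worlds.

4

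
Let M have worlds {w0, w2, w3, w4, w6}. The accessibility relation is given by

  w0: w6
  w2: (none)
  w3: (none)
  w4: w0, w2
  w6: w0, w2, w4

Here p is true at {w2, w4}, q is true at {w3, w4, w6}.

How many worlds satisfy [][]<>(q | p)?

w0: successors {w6}; []<>(q | p) there: w6:F. ✗
w2: no successors, so [][]<>(q | p) holds vacuously. ✓
w3: no successors, so [][]<>(q | p) holds vacuously. ✓
w4: successors {w0, w2}; []<>(q | p) there: w0:T, w2:T. ✓
w6: successors {w0, w2, w4}; []<>(q | p) there: w0:T, w2:T, w4:F. ✗
Satisfying worlds: {w2, w3, w4}.

3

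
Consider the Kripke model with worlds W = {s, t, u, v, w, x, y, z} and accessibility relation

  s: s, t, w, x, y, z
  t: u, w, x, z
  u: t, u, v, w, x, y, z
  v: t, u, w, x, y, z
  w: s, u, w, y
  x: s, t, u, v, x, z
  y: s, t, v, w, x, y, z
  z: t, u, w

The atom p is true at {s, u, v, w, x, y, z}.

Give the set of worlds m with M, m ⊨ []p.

s: successors {s, t, w, x, y, z}; p there: s:T, t:F, w:T, x:T, y:T, z:T. ✗
t: successors {u, w, x, z}; p there: u:T, w:T, x:T, z:T. ✓
u: successors {t, u, v, w, x, y, z}; p there: t:F, u:T, v:T, w:T, x:T, y:T, z:T. ✗
v: successors {t, u, w, x, y, z}; p there: t:F, u:T, w:T, x:T, y:T, z:T. ✗
w: successors {s, u, w, y}; p there: s:T, u:T, w:T, y:T. ✓
x: successors {s, t, u, v, x, z}; p there: s:T, t:F, u:T, v:T, x:T, z:T. ✗
y: successors {s, t, v, w, x, y, z}; p there: s:T, t:F, v:T, w:T, x:T, y:T, z:T. ✗
z: successors {t, u, w}; p there: t:F, u:T, w:T. ✗

{t, w}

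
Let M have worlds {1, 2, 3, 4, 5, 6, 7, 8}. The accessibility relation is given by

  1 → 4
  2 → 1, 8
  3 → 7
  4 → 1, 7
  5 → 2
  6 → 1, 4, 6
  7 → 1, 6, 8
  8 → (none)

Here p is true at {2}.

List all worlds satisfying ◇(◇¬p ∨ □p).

{1, 2, 3, 4, 5, 6, 7}

1: successors {4}; ◇¬p ∨ □p there: 4:T. ✓
2: successors {1, 8}; ◇¬p ∨ □p there: 1:T, 8:T. ✓
3: successors {7}; ◇¬p ∨ □p there: 7:T. ✓
4: successors {1, 7}; ◇¬p ∨ □p there: 1:T, 7:T. ✓
5: successors {2}; ◇¬p ∨ □p there: 2:T. ✓
6: successors {1, 4, 6}; ◇¬p ∨ □p there: 1:T, 4:T, 6:T. ✓
7: successors {1, 6, 8}; ◇¬p ∨ □p there: 1:T, 6:T, 8:T. ✓
8: no successors, so ◇(◇¬p ∨ □p) fails. ✗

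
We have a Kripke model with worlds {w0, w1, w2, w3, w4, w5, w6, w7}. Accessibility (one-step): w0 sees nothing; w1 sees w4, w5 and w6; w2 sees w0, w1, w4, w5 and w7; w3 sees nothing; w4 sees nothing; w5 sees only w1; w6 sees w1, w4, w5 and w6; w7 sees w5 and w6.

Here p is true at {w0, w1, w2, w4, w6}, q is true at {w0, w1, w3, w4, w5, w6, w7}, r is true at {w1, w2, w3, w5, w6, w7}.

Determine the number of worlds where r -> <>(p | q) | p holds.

7

w0: r is F, <>(p | q) | p is T. ✓
w1: r is T, <>(p | q) | p is T. ✓
w2: r is T, <>(p | q) | p is T. ✓
w3: r is T, <>(p | q) | p is F. ✗
w4: r is F, <>(p | q) | p is T. ✓
w5: r is T, <>(p | q) | p is T. ✓
w6: r is T, <>(p | q) | p is T. ✓
w7: r is T, <>(p | q) | p is T. ✓
Satisfying worlds: {w0, w1, w2, w4, w5, w6, w7}.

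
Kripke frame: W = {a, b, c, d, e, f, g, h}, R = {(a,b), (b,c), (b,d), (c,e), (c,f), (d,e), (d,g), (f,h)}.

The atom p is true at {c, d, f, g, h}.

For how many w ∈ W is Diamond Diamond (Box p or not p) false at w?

6

a: successors {b}; Diamond (Box p or not p) there: b:F. ✗
b: successors {c, d}; Diamond (Box p or not p) there: c:T, d:T. ✓
c: successors {e, f}; Diamond (Box p or not p) there: e:F, f:T. ✓
d: successors {e, g}; Diamond (Box p or not p) there: e:F, g:F. ✗
e: no successors, so Diamond Diamond (Box p or not p) fails. ✗
f: successors {h}; Diamond (Box p or not p) there: h:F. ✗
g: no successors, so Diamond Diamond (Box p or not p) fails. ✗
h: no successors, so Diamond Diamond (Box p or not p) fails. ✗
Satisfying worlds: {b, c}.
So Diamond Diamond (Box p or not p) fails at the other 6 worlds.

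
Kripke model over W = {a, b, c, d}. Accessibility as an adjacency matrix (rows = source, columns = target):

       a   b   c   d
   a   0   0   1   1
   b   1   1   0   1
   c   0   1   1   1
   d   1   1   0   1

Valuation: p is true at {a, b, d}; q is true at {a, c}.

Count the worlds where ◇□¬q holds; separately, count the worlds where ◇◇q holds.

For ◇□¬q:
a: successors {c, d}; □¬q there: c:F, d:F. ✗
b: successors {a, b, d}; □¬q there: a:F, b:F, d:F. ✗
c: successors {b, c, d}; □¬q there: b:F, c:F, d:F. ✗
d: successors {a, b, d}; □¬q there: a:F, b:F, d:F. ✗
— 0 worlds.
For ◇◇q:
a: successors {c, d}; ◇q there: c:T, d:T. ✓
b: successors {a, b, d}; ◇q there: a:T, b:T, d:T. ✓
c: successors {b, c, d}; ◇q there: b:T, c:T, d:T. ✓
d: successors {a, b, d}; ◇q there: a:T, b:T, d:T. ✓
— 4 worlds.

0 and 4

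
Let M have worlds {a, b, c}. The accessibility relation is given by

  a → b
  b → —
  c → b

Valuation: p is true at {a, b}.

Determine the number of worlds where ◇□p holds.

2

a: successors {b}; □p there: b:T. ✓
b: no successors, so ◇□p fails. ✗
c: successors {b}; □p there: b:T. ✓
Satisfying worlds: {a, c}.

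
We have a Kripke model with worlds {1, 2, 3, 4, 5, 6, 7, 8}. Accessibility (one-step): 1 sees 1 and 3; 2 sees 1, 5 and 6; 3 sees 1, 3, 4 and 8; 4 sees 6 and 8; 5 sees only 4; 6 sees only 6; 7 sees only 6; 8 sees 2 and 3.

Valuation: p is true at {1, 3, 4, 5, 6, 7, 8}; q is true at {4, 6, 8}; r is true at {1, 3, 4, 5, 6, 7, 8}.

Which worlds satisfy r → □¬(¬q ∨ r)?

1: r is T, □¬(¬q ∨ r) is F. ✗
2: r is F, □¬(¬q ∨ r) is F. ✓
3: r is T, □¬(¬q ∨ r) is F. ✗
4: r is T, □¬(¬q ∨ r) is F. ✗
5: r is T, □¬(¬q ∨ r) is F. ✗
6: r is T, □¬(¬q ∨ r) is F. ✗
7: r is T, □¬(¬q ∨ r) is F. ✗
8: r is T, □¬(¬q ∨ r) is F. ✗

{2}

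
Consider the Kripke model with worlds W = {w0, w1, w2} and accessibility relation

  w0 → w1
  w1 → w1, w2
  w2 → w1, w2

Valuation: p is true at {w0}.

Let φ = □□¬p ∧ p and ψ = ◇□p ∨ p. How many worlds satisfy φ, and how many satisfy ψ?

1 and 1

For □□¬p ∧ p:
w0: □□¬p is T, p is T. ✓
w1: □□¬p is T, p is F. ✗
w2: □□¬p is T, p is F. ✗
— 1 world.
For ◇□p ∨ p:
w0: ◇□p is F, p is T. ✓
w1: ◇□p is F, p is F. ✗
w2: ◇□p is F, p is F. ✗
— 1 world.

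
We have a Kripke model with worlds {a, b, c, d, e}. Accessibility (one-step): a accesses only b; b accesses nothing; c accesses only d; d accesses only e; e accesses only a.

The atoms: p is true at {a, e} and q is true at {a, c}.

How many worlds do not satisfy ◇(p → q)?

2

a: successors {b}; p → q there: b:T. ✓
b: no successors, so ◇(p → q) fails. ✗
c: successors {d}; p → q there: d:T. ✓
d: successors {e}; p → q there: e:F. ✗
e: successors {a}; p → q there: a:T. ✓
Satisfying worlds: {a, c, e}.
So ◇(p → q) fails at the other 2 worlds.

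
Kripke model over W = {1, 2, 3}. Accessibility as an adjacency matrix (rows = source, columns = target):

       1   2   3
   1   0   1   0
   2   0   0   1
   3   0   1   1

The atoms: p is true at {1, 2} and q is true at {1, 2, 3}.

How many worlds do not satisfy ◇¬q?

1: successors {2}; ¬q there: 2:F. ✗
2: successors {3}; ¬q there: 3:F. ✗
3: successors {2, 3}; ¬q there: 2:F, 3:F. ✗
Satisfying worlds: ∅.
So ◇¬q fails at the other 3 worlds.

3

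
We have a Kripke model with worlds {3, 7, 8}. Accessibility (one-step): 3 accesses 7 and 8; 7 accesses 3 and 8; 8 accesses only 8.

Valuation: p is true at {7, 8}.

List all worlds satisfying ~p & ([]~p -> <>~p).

{3}

3: ~p is T, []~p -> <>~p is T. ✓
7: ~p is F, []~p -> <>~p is T. ✗
8: ~p is F, []~p -> <>~p is T. ✗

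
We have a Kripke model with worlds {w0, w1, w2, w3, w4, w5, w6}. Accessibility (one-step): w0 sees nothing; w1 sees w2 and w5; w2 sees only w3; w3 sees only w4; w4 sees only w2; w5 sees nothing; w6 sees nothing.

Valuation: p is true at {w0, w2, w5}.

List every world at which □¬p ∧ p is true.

{w0, w2, w5}

w0: □¬p is T, p is T. ✓
w1: □¬p is F, p is F. ✗
w2: □¬p is T, p is T. ✓
w3: □¬p is T, p is F. ✗
w4: □¬p is F, p is F. ✗
w5: □¬p is T, p is T. ✓
w6: □¬p is T, p is F. ✗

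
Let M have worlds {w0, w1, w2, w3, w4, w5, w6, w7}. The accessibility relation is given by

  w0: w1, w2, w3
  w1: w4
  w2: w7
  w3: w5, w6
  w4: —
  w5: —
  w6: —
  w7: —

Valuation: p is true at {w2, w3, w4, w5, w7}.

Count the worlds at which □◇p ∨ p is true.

7

w0: □◇p is T, p is F. ✓
w1: □◇p is F, p is F. ✗
w2: □◇p is F, p is T. ✓
w3: □◇p is F, p is T. ✓
w4: □◇p is T, p is T. ✓
w5: □◇p is T, p is T. ✓
w6: □◇p is T, p is F. ✓
w7: □◇p is T, p is T. ✓
Satisfying worlds: {w0, w2, w3, w4, w5, w6, w7}.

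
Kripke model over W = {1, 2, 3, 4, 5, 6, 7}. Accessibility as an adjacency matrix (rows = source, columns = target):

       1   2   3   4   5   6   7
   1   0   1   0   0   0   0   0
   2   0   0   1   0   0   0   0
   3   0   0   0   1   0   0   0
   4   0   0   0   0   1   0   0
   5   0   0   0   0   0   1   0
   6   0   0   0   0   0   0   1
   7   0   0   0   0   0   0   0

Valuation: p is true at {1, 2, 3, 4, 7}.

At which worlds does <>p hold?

{1, 2, 3, 6}

1: successors {2}; p there: 2:T. ✓
2: successors {3}; p there: 3:T. ✓
3: successors {4}; p there: 4:T. ✓
4: successors {5}; p there: 5:F. ✗
5: successors {6}; p there: 6:F. ✗
6: successors {7}; p there: 7:T. ✓
7: no successors, so <>p fails. ✗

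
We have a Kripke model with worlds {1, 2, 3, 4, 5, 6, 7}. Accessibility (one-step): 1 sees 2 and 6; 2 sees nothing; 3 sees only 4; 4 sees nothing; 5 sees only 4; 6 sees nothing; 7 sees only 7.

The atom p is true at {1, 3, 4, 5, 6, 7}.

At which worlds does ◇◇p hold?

{7}

1: successors {2, 6}; ◇p there: 2:F, 6:F. ✗
2: no successors, so ◇◇p fails. ✗
3: successors {4}; ◇p there: 4:F. ✗
4: no successors, so ◇◇p fails. ✗
5: successors {4}; ◇p there: 4:F. ✗
6: no successors, so ◇◇p fails. ✗
7: successors {7}; ◇p there: 7:T. ✓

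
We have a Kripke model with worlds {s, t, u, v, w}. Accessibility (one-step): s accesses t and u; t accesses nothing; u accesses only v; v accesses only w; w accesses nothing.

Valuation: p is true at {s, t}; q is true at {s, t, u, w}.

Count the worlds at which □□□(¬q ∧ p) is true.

4

s: successors {t, u}; □□(¬q ∧ p) there: t:T, u:F. ✗
t: no successors, so □□□(¬q ∧ p) holds vacuously. ✓
u: successors {v}; □□(¬q ∧ p) there: v:T. ✓
v: successors {w}; □□(¬q ∧ p) there: w:T. ✓
w: no successors, so □□□(¬q ∧ p) holds vacuously. ✓
Satisfying worlds: {t, u, v, w}.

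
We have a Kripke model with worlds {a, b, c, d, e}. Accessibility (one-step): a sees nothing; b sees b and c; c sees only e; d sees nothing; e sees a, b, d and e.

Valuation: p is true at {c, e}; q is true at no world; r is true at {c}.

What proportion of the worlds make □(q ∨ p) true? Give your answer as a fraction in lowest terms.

3/5

a: no successors, so □(q ∨ p) holds vacuously. ✓
b: successors {b, c}; q ∨ p there: b:F, c:T. ✗
c: successors {e}; q ∨ p there: e:T. ✓
d: no successors, so □(q ∨ p) holds vacuously. ✓
e: successors {a, b, d, e}; q ∨ p there: a:F, b:F, d:F, e:T. ✗
That's 3 of 5 worlds, so 3/5.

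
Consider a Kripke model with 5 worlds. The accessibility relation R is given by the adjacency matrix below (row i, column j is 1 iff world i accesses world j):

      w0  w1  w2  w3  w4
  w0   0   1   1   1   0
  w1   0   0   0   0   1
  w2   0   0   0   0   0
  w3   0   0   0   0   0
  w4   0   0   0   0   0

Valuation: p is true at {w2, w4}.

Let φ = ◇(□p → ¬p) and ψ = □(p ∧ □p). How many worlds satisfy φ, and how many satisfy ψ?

For ◇(□p → ¬p):
w0: successors {w1, w2, w3}; □p → ¬p there: w1:T, w2:F, w3:T. ✓
w1: successors {w4}; □p → ¬p there: w4:F. ✗
w2: no successors, so ◇(□p → ¬p) fails. ✗
w3: no successors, so ◇(□p → ¬p) fails. ✗
w4: no successors, so ◇(□p → ¬p) fails. ✗
— 1 world.
For □(p ∧ □p):
w0: successors {w1, w2, w3}; p ∧ □p there: w1:F, w2:T, w3:F. ✗
w1: successors {w4}; p ∧ □p there: w4:T. ✓
w2: no successors, so □(p ∧ □p) holds vacuously. ✓
w3: no successors, so □(p ∧ □p) holds vacuously. ✓
w4: no successors, so □(p ∧ □p) holds vacuously. ✓
— 4 worlds.

1 and 4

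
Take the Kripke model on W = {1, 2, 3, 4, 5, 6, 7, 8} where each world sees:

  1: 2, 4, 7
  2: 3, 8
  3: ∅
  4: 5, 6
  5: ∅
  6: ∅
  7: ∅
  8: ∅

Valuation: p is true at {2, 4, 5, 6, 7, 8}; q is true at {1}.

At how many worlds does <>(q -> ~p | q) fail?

5

1: successors {2, 4, 7}; q -> ~p | q there: 2:T, 4:T, 7:T. ✓
2: successors {3, 8}; q -> ~p | q there: 3:T, 8:T. ✓
3: no successors, so <>(q -> ~p | q) fails. ✗
4: successors {5, 6}; q -> ~p | q there: 5:T, 6:T. ✓
5: no successors, so <>(q -> ~p | q) fails. ✗
6: no successors, so <>(q -> ~p | q) fails. ✗
7: no successors, so <>(q -> ~p | q) fails. ✗
8: no successors, so <>(q -> ~p | q) fails. ✗
Satisfying worlds: {1, 2, 4}.
So <>(q -> ~p | q) fails at the other 5 worlds.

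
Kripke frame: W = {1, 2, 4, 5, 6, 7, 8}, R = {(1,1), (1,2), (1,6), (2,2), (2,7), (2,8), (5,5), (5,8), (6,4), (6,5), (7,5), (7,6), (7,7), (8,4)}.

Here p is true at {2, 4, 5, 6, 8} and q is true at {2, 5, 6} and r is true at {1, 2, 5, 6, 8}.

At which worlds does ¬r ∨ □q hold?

{4, 7}

1: ¬r is F, □q is F. ✗
2: ¬r is F, □q is F. ✗
4: ¬r is T, □q is T. ✓
5: ¬r is F, □q is F. ✗
6: ¬r is F, □q is F. ✗
7: ¬r is T, □q is F. ✓
8: ¬r is F, □q is F. ✗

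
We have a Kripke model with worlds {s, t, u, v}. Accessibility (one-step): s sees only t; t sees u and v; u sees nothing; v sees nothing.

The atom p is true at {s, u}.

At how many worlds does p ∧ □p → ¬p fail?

s: p ∧ □p is F, ¬p is F. ✓
t: p ∧ □p is F, ¬p is T. ✓
u: p ∧ □p is T, ¬p is F. ✗
v: p ∧ □p is F, ¬p is T. ✓
Satisfying worlds: {s, t, v}.
So p ∧ □p → ¬p fails at the other 1 world.

1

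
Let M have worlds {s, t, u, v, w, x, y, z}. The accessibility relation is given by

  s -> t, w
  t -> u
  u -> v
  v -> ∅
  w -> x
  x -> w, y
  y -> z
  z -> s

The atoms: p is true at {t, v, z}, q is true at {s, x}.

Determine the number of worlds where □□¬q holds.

s: successors {t, w}; □¬q there: t:T, w:F. ✗
t: successors {u}; □¬q there: u:T. ✓
u: successors {v}; □¬q there: v:T. ✓
v: no successors, so □□¬q holds vacuously. ✓
w: successors {x}; □¬q there: x:T. ✓
x: successors {w, y}; □¬q there: w:F, y:T. ✗
y: successors {z}; □¬q there: z:F. ✗
z: successors {s}; □¬q there: s:T. ✓
Satisfying worlds: {t, u, v, w, z}.

5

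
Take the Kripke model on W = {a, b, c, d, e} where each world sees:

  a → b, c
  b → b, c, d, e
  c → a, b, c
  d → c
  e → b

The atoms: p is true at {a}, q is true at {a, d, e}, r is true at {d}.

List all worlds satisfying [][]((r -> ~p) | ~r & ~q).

{a, b, c, d, e}

a: successors {b, c}; []((r -> ~p) | ~r & ~q) there: b:T, c:T. ✓
b: successors {b, c, d, e}; []((r -> ~p) | ~r & ~q) there: b:T, c:T, d:T, e:T. ✓
c: successors {a, b, c}; []((r -> ~p) | ~r & ~q) there: a:T, b:T, c:T. ✓
d: successors {c}; []((r -> ~p) | ~r & ~q) there: c:T. ✓
e: successors {b}; []((r -> ~p) | ~r & ~q) there: b:T. ✓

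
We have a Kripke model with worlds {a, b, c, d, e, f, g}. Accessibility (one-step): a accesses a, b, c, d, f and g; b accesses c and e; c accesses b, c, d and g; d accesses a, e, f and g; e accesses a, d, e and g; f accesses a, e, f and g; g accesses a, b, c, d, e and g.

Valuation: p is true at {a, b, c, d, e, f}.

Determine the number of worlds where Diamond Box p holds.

a: successors {a, b, c, d, f, g}; Box p there: a:F, b:T, c:F, d:F, f:F, g:F. ✓
b: successors {c, e}; Box p there: c:F, e:F. ✗
c: successors {b, c, d, g}; Box p there: b:T, c:F, d:F, g:F. ✓
d: successors {a, e, f, g}; Box p there: a:F, e:F, f:F, g:F. ✗
e: successors {a, d, e, g}; Box p there: a:F, d:F, e:F, g:F. ✗
f: successors {a, e, f, g}; Box p there: a:F, e:F, f:F, g:F. ✗
g: successors {a, b, c, d, e, g}; Box p there: a:F, b:T, c:F, d:F, e:F, g:F. ✓
Satisfying worlds: {a, c, g}.

3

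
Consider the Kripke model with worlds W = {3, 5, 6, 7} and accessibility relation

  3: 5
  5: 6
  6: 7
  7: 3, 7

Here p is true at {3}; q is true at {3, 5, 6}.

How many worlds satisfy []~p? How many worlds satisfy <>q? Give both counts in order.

3 and 3

For []~p:
3: successors {5}; ~p there: 5:T. ✓
5: successors {6}; ~p there: 6:T. ✓
6: successors {7}; ~p there: 7:T. ✓
7: successors {3, 7}; ~p there: 3:F, 7:T. ✗
— 3 worlds.
For <>q:
3: successors {5}; q there: 5:T. ✓
5: successors {6}; q there: 6:T. ✓
6: successors {7}; q there: 7:F. ✗
7: successors {3, 7}; q there: 3:T, 7:F. ✓
— 3 worlds.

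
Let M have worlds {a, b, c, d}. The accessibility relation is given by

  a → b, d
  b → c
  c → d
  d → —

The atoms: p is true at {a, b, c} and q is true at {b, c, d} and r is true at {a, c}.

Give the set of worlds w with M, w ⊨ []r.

{b, d}

a: successors {b, d}; r there: b:F, d:F. ✗
b: successors {c}; r there: c:T. ✓
c: successors {d}; r there: d:F. ✗
d: no successors, so []r holds vacuously. ✓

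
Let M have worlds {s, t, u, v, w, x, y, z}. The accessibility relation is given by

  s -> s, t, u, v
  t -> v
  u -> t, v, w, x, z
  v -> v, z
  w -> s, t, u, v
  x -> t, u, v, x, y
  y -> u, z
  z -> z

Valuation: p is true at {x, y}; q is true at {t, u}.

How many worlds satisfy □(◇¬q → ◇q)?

s: successors {s, t, u, v}; ◇¬q → ◇q there: s:T, t:F, u:T, v:F. ✗
t: successors {v}; ◇¬q → ◇q there: v:F. ✗
u: successors {t, v, w, x, z}; ◇¬q → ◇q there: t:F, v:F, w:T, x:T, z:F. ✗
v: successors {v, z}; ◇¬q → ◇q there: v:F, z:F. ✗
w: successors {s, t, u, v}; ◇¬q → ◇q there: s:T, t:F, u:T, v:F. ✗
x: successors {t, u, v, x, y}; ◇¬q → ◇q there: t:F, u:T, v:F, x:T, y:T. ✗
y: successors {u, z}; ◇¬q → ◇q there: u:T, z:F. ✗
z: successors {z}; ◇¬q → ◇q there: z:F. ✗
Satisfying worlds: ∅.

0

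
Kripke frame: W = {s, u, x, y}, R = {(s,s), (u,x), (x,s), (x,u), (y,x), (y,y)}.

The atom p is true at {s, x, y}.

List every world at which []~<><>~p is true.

{s, u}

s: successors {s}; ~<><>~p there: s:T. ✓
u: successors {x}; ~<><>~p there: x:T. ✓
x: successors {s, u}; ~<><>~p there: s:T, u:F. ✗
y: successors {x, y}; ~<><>~p there: x:T, y:F. ✗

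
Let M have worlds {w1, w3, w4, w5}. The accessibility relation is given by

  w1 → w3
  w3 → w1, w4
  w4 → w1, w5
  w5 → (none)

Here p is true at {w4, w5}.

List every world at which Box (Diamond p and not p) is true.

w1: successors {w3}; Diamond p and not p there: w3:T. ✓
w3: successors {w1, w4}; Diamond p and not p there: w1:F, w4:F. ✗
w4: successors {w1, w5}; Diamond p and not p there: w1:F, w5:F. ✗
w5: no successors, so Box (Diamond p and not p) holds vacuously. ✓

{w1, w5}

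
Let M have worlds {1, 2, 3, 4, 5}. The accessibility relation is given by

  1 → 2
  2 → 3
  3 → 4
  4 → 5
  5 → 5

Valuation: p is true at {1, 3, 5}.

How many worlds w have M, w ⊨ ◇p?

3

1: successors {2}; p there: 2:F. ✗
2: successors {3}; p there: 3:T. ✓
3: successors {4}; p there: 4:F. ✗
4: successors {5}; p there: 5:T. ✓
5: successors {5}; p there: 5:T. ✓
Satisfying worlds: {2, 4, 5}.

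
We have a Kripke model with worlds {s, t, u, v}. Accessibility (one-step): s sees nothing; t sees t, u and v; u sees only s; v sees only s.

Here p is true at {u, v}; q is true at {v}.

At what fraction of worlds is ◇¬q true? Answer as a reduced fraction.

s: no successors, so ◇¬q fails. ✗
t: successors {t, u, v}; ¬q there: t:T, u:T, v:F. ✓
u: successors {s}; ¬q there: s:T. ✓
v: successors {s}; ¬q there: s:T. ✓
That's 3 of 4 worlds, so 3/4.

3/4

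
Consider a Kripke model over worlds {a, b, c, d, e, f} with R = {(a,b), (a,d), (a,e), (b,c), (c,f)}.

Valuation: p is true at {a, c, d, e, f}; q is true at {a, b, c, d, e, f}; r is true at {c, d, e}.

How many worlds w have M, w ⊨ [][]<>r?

4

a: successors {b, d, e}; []<>r there: b:F, d:T, e:T. ✗
b: successors {c}; []<>r there: c:F. ✗
c: successors {f}; []<>r there: f:T. ✓
d: no successors, so [][]<>r holds vacuously. ✓
e: no successors, so [][]<>r holds vacuously. ✓
f: no successors, so [][]<>r holds vacuously. ✓
Satisfying worlds: {c, d, e, f}.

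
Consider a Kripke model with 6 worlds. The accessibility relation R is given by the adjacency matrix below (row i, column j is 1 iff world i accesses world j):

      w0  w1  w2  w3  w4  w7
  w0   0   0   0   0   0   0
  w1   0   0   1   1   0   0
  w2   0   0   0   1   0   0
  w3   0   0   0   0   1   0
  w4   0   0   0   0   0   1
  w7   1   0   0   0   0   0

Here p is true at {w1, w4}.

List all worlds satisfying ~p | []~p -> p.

w0: ~p | []~p is T, p is F. ✗
w1: ~p | []~p is T, p is T. ✓
w2: ~p | []~p is T, p is F. ✗
w3: ~p | []~p is T, p is F. ✗
w4: ~p | []~p is T, p is T. ✓
w7: ~p | []~p is T, p is F. ✗

{w1, w4}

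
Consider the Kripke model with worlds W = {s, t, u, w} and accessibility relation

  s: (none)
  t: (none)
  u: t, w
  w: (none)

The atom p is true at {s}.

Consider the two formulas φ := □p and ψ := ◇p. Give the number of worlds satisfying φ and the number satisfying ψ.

For □p:
s: no successors, so □p holds vacuously. ✓
t: no successors, so □p holds vacuously. ✓
u: successors {t, w}; p there: t:F, w:F. ✗
w: no successors, so □p holds vacuously. ✓
— 3 worlds.
For ◇p:
s: no successors, so ◇p fails. ✗
t: no successors, so ◇p fails. ✗
u: successors {t, w}; p there: t:F, w:F. ✗
w: no successors, so ◇p fails. ✗
— 0 worlds.

3 and 0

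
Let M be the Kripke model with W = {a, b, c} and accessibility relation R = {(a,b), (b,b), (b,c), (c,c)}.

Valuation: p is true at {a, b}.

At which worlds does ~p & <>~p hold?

{c}

a: ~p is F, <>~p is F. ✗
b: ~p is F, <>~p is T. ✗
c: ~p is T, <>~p is T. ✓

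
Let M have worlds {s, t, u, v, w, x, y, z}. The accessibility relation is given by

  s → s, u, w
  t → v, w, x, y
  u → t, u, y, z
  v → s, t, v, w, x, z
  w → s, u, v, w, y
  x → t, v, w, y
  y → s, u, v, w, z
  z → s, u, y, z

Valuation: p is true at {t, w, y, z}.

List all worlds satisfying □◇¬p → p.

{t, w, y, z}

s: □◇¬p is T, p is F. ✗
t: □◇¬p is T, p is T. ✓
u: □◇¬p is T, p is F. ✗
v: □◇¬p is T, p is F. ✗
w: □◇¬p is T, p is T. ✓
x: □◇¬p is T, p is F. ✗
y: □◇¬p is T, p is T. ✓
z: □◇¬p is T, p is T. ✓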